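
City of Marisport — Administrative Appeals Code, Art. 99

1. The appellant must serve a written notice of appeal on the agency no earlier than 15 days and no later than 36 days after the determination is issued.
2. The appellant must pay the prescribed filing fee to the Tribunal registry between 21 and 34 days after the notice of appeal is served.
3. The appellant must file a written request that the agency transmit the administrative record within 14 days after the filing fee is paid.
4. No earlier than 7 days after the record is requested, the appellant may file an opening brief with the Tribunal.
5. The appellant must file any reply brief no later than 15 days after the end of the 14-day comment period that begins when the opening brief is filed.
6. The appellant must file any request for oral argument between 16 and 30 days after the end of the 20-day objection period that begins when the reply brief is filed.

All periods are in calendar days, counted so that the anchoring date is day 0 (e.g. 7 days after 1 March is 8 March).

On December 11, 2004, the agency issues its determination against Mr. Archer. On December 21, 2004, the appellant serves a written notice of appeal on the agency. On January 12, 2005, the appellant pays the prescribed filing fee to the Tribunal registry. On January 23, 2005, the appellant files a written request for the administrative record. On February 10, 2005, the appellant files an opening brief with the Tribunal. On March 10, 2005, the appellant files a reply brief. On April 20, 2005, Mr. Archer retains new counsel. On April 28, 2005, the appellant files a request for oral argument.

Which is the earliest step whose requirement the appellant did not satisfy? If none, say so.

(1) the permitted window runs from December 11, 2004 + 15 = December 26, 2004 to December 11, 2004 + 36 = January 16, 2005; done December 21, 2004 — 5 days before the window opened.

Step 1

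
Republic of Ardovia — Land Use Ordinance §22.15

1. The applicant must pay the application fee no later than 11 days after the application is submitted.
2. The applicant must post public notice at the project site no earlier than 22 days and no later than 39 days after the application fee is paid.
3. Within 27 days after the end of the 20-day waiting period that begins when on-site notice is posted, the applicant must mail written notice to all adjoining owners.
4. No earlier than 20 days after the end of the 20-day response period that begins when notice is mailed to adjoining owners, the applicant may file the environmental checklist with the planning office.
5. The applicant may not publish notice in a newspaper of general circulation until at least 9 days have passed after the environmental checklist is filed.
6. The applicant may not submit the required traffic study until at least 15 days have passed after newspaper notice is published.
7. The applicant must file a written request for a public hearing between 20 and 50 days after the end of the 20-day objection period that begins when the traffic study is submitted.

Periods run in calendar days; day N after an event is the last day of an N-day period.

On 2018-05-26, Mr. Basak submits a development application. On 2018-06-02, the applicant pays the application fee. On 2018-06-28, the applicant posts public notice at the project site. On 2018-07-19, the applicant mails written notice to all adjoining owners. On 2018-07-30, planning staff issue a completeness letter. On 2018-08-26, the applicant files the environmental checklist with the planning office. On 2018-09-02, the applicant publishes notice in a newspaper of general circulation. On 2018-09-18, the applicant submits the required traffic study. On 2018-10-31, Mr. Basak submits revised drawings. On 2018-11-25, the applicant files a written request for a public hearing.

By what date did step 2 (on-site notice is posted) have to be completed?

Step 2 runs from 2018-06-02, when the application fee is paid. The window is 22–39 days after 2018-06-02; it closes on 2018-07-11.

2018-07-11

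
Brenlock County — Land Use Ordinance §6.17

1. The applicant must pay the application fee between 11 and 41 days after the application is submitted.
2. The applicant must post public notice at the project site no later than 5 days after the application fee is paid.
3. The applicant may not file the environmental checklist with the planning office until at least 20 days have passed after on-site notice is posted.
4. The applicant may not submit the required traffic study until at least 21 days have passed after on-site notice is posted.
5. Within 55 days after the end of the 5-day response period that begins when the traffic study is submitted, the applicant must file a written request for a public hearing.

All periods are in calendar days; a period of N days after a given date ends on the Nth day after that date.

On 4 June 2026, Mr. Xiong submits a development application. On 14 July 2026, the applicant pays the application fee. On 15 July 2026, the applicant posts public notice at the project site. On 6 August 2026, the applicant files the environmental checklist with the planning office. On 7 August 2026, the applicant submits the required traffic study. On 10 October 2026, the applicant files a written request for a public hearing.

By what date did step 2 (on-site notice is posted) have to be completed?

19 July 2026

Step 2 runs from 14 July 2026, when the application fee is paid. 5 days after 14 July 2026 is 19 July 2026.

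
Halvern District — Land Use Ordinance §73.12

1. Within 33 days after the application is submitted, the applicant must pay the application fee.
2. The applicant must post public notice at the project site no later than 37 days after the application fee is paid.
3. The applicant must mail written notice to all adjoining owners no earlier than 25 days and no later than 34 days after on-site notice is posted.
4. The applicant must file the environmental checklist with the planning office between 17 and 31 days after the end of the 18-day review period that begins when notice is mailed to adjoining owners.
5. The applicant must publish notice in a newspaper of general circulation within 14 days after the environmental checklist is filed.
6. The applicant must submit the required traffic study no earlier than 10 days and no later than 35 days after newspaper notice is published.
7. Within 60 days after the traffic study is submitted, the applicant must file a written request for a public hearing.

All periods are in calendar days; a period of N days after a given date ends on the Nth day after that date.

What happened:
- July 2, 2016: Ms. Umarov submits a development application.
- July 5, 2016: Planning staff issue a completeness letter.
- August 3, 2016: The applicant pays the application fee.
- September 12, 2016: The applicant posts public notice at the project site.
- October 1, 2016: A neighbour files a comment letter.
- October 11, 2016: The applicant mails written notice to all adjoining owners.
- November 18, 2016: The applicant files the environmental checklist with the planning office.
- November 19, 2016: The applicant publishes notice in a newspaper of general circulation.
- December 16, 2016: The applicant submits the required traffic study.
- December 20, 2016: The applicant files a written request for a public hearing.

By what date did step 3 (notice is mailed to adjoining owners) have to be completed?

Step 3 runs from September 12, 2016, when on-site notice is posted. The window is 25–34 days after September 12, 2016; it closes on October 16, 2016.

October 16, 2016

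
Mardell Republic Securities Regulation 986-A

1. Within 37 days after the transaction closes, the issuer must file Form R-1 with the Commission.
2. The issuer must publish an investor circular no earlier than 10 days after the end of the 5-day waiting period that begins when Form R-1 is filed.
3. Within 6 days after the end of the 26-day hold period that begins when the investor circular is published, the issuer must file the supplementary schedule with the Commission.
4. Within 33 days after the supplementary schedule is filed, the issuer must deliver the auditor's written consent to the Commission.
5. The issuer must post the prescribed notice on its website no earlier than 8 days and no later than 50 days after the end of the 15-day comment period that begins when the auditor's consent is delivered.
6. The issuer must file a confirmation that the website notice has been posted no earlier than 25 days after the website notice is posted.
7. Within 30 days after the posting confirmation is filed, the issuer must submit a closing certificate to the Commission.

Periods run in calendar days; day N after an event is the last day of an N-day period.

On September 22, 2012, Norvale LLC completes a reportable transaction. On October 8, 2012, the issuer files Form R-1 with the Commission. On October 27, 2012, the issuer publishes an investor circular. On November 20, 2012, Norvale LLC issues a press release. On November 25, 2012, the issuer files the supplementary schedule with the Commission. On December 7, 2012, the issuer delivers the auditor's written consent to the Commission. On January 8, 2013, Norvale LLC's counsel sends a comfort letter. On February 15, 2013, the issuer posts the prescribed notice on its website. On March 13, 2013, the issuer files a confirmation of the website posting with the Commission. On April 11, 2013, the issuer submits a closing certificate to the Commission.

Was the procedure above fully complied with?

Step 1 — counting 37 days from September 22, 2012 (when the transaction closes) gives a deadline of October 29, 2012; done October 8, 2012 — timely.
Step 2 — must wait 10 days from October 13, 2012 (end of the 5-day waiting period, which began when Form R-1 is filed on October 8, 2012), so not before October 23, 2012; October 27, 2012 is on or after that date.
Step 3 — counting 6 days from November 22, 2012 (end of the 26-day hold period, which began when the investor circular is published on October 27, 2012) gives a deadline of November 28, 2012; completed November 25, 2012, before the deadline.
Step 4 — counting 33 days from November 25, 2012 (when the supplementary schedule is filed) gives a deadline of December 28, 2012; completed December 7, 2012, before the deadline.
Step 5 — 8 and 50 days from December 22, 2012 (end of the 15-day comment period, which began when the auditor's consent is delivered on December 7, 2012) are December 30, 2012 and February 10, 2013 respectively; done February 15, 2013 — 5 days after the window closed.
Later steps need not be reached.

No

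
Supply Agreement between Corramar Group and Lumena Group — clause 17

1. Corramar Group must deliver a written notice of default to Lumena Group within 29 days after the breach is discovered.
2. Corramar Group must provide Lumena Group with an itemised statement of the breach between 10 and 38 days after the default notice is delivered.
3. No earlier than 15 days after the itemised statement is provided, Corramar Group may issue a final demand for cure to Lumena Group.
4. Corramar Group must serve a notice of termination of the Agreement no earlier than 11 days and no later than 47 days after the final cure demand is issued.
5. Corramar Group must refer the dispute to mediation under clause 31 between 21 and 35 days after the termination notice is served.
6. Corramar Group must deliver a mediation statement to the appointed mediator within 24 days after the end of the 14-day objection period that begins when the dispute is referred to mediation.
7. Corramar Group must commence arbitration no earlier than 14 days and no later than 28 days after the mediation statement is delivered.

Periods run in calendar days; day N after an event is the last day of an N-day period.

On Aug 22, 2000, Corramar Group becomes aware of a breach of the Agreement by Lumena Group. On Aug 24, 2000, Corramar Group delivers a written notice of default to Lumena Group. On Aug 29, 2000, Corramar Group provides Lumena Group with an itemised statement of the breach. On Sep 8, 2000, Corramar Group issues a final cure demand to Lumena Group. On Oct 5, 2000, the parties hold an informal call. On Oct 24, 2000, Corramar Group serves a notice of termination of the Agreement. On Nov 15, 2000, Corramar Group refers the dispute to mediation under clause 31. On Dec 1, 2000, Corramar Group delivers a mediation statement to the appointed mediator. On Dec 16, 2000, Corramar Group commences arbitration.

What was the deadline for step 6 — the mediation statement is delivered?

The dispute is referred to mediation on Nov 15, 2000; the 14-day objection period therefore ends Nov 29, 2000, and step 6 runs from that date. 24 days after Nov 29, 2000 is Dec 23, 2000.

Dec 23, 2000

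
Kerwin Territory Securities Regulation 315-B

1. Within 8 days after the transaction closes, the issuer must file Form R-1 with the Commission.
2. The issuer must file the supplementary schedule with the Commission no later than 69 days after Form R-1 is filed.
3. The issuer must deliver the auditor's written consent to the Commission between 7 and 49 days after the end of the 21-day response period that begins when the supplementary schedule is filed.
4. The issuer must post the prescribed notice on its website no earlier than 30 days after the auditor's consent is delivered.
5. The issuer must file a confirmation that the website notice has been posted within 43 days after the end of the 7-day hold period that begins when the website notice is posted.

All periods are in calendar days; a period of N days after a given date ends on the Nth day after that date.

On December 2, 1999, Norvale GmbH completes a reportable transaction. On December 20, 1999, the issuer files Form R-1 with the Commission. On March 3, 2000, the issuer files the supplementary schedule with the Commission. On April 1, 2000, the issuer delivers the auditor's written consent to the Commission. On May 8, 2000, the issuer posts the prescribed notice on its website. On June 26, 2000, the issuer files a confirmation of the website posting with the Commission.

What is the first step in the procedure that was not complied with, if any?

(1) due by December 2, 1999 + 8 days = December 10, 1999; done December 20, 1999 — 10 days late.

Step 1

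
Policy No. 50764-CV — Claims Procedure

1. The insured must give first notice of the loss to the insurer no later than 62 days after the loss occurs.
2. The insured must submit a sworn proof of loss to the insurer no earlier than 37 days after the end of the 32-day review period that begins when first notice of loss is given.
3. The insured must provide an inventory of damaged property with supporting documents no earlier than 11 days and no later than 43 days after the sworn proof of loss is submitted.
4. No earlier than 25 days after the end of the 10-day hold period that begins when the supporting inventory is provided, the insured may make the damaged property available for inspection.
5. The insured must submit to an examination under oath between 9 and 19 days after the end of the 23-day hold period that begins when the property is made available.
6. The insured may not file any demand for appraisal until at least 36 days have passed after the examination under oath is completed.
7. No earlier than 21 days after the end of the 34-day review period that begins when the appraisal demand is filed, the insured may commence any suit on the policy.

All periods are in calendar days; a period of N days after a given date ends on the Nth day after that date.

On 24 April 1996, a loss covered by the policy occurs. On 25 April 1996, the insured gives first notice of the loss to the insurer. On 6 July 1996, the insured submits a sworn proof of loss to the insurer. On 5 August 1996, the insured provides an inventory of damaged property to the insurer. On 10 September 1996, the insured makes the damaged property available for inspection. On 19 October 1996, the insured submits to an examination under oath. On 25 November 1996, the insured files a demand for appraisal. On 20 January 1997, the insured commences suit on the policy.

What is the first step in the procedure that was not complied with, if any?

Step 1: 62 days after 24 April 1996 (when the loss occurs) is 25 June 1996; done 25 April 1996 — timely.
Step 2: the earliest permitted date is 37 days after 27 May 1996 (end of the 32-day review period, which began when first notice of loss is given on 25 April 1996), i.e. 3 July 1996; 6 July 1996 is on or after that date.
Step 3: the window is 11–43 days after 6 July 1996 (when the sworn proof of loss is submitted), so 17 July 1996 through 18 August 1996; 5 August 1996 falls inside that range.
Step 4: the earliest permitted date is 25 days after 15 August 1996 (end of the 10-day hold period, which began when the supporting inventory is provided on 5 August 1996), i.e. 9 September 1996; done 10 September 1996 — permitted.
Step 5: the window is 9–19 days after 3 October 1996 (end of the 23-day hold period, which began when the property is made available on 10 September 1996), so 12 October 1996 through 22 October 1996; done 19 October 1996 — within the window.
Step 6: the earliest permitted date is 36 days after 19 October 1996 (when the examination under oath is completed), i.e. 24 November 1996; 25 November 1996 is on or after that date.
Step 7: the earliest permitted date is 21 days after 29 December 1996 (end of the 34-day review period, which began when the appraisal demand is filed on 25 November 1996), i.e. 19 January 1997; 20 January 1997 is on or after that date.

None — every step was satisfied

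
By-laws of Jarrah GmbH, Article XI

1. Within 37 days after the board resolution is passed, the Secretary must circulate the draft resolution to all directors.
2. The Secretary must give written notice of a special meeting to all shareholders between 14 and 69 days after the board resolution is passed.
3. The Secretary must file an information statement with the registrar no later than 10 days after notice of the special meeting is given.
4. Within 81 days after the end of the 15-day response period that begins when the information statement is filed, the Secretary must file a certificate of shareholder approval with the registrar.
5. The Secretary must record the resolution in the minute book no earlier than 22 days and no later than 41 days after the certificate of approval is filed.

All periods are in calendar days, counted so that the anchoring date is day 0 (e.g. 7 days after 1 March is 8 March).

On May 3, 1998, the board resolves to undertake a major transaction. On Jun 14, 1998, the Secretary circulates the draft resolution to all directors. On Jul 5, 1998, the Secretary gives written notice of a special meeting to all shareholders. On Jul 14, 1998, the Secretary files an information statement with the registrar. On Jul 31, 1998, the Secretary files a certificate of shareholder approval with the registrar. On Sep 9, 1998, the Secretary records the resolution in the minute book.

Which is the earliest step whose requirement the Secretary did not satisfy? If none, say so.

Step 1 — counting 37 days from May 3, 1998 (when the board resolution is passed) gives a deadline of Jun 9, 1998; done Jun 14, 1998 — 5 days late.
The analysis stops there.

Step 1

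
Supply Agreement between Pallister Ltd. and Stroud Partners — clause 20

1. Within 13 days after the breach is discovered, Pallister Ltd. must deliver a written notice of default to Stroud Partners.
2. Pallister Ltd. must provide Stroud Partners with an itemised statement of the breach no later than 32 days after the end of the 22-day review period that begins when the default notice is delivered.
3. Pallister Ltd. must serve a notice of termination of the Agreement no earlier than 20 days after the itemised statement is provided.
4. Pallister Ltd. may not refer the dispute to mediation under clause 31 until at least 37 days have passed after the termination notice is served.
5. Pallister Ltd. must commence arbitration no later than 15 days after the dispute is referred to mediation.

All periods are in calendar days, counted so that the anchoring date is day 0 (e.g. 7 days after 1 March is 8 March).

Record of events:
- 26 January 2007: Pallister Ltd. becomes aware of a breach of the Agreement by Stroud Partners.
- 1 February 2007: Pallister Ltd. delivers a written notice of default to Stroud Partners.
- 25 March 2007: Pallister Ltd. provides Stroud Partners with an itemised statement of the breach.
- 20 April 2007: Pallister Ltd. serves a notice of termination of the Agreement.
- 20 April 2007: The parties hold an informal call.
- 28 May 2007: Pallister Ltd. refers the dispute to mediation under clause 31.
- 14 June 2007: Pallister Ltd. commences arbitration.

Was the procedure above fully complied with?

Step 1 — counting 13 days from 26 January 2007 (when the breach is discovered) gives a deadline of 8 February 2007; completed 1 February 2007, before the deadline.
Step 2 — counting 32 days from 23 February 2007 (end of the 22-day review period, which began when the default notice is delivered on 1 February 2007) gives a deadline of 27 March 2007; completed 25 March 2007, before the deadline.
Step 3 — must wait 20 days from 25 March 2007 (when the itemised statement is provided), so not before 14 April 2007; done 20 April 2007, after the minimum wait.
Step 4 — must wait 37 days from 20 April 2007 (when the termination notice is served), so not before 27 May 2007; done 28 May 2007 — permitted.
Step 5 — counting 15 days from 28 May 2007 (when the dispute is referred to mediation) gives a deadline of 12 June 2007; 14 June 2007 misses that deadline by 2 days.

No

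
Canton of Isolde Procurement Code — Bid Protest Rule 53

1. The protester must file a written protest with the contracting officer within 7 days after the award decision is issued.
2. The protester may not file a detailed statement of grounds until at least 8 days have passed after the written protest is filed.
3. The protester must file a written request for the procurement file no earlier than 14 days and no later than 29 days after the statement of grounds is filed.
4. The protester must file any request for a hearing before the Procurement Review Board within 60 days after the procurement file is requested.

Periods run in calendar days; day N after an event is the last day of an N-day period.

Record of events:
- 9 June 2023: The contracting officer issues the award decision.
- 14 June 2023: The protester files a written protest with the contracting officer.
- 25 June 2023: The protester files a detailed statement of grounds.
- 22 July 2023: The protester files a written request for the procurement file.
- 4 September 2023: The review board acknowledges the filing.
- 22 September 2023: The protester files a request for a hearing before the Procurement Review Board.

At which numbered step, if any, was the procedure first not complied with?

Step 4

Step 1: 7 days after 9 June 2023 (when the award decision is issued) is 16 June 2023; completed 14 June 2023, before the deadline.
Step 2: the earliest permitted date is 8 days after 14 June 2023 (when the written protest is filed), i.e. 22 June 2023; done 25 June 2023, after the minimum wait.
Step 3: the window is 14–29 days after 25 June 2023 (when the statement of grounds is filed), so 9 July 2023 through 24 July 2023; done 22 July 2023 — within the window.
Step 4: 60 days after 22 July 2023 (when the procurement file is requested) is 20 September 2023; not done until 22 September 2023, 2 days after the deadline.
The analysis stops there.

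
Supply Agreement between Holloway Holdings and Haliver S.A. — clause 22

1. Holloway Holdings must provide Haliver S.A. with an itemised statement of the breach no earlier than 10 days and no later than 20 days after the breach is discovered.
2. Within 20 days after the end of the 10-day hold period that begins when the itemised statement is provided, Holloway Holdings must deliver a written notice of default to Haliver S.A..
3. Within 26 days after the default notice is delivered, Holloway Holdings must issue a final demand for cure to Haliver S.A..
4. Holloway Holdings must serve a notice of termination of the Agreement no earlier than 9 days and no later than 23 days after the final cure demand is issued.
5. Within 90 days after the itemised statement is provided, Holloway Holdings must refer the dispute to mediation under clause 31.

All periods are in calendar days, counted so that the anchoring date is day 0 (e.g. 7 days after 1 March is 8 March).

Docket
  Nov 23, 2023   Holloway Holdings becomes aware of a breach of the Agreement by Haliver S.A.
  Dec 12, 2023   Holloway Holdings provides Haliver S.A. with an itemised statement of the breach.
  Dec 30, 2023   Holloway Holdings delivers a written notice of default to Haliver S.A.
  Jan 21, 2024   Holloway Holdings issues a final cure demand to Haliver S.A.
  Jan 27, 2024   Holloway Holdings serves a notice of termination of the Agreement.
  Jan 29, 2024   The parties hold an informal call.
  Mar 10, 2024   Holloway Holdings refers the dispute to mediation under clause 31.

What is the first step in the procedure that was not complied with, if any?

Step 1: the window is 10–20 days after Nov 23, 2023 (when the breach is discovered), so Dec 3, 2023 through Dec 13, 2023; done Dec 12, 2023 — within the window.
Step 2: 20 days after Dec 22, 2023 (end of the 10-day hold period, which began when the itemised statement is provided on Dec 12, 2023) is Jan 11, 2024; completed Dec 30, 2023, before the deadline.
Step 3: 26 days after Dec 30, 2023 (when the default notice is delivered) is Jan 25, 2024; done Jan 21, 2024 — timely.
Step 4: the window is 9–23 days after Jan 21, 2024 (when the final cure demand is issued), so Jan 30, 2024 through Feb 13, 2024; done Jan 27, 2024 — 3 days before the window opened.
Later steps need not be reached.

Step 4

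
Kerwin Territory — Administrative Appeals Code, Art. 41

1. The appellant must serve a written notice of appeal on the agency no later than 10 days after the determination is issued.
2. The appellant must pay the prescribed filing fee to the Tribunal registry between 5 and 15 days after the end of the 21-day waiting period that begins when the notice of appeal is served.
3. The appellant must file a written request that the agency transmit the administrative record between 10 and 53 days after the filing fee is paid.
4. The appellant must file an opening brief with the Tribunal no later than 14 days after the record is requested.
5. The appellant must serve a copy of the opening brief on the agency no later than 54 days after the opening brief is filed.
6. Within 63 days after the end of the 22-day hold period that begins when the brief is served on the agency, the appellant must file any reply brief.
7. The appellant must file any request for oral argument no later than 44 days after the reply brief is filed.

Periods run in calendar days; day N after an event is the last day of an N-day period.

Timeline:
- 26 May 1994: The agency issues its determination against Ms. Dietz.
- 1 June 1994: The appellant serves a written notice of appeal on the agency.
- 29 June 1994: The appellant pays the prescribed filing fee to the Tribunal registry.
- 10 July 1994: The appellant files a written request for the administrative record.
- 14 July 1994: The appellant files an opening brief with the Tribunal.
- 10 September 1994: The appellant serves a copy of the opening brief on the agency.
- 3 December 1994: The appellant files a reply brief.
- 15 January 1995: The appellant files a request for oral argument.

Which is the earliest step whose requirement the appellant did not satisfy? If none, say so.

Step 5

(1) due by 26 May 1994 + 10 days = 5 June 1994; completed 1 June 1994, before the deadline.
(2) the permitted window runs from 22 June 1994 + 5 = 27 June 1994 to 22 June 1994 + 15 = 7 July 1994; done 29 June 1994 — within the window.
(3) the permitted window runs from 29 June 1994 + 10 = 9 July 1994 to 29 June 1994 + 53 = 21 August 1994; done 10 July 1994, which is between those dates.
(4) due by 10 July 1994 + 14 days = 24 July 1994; completed 14 July 1994, before the deadline.
(5) due by 14 July 1994 + 54 days = 6 September 1994; done 10 September 1994 — 4 days late.
No need to go further; step 5 was not satisfied.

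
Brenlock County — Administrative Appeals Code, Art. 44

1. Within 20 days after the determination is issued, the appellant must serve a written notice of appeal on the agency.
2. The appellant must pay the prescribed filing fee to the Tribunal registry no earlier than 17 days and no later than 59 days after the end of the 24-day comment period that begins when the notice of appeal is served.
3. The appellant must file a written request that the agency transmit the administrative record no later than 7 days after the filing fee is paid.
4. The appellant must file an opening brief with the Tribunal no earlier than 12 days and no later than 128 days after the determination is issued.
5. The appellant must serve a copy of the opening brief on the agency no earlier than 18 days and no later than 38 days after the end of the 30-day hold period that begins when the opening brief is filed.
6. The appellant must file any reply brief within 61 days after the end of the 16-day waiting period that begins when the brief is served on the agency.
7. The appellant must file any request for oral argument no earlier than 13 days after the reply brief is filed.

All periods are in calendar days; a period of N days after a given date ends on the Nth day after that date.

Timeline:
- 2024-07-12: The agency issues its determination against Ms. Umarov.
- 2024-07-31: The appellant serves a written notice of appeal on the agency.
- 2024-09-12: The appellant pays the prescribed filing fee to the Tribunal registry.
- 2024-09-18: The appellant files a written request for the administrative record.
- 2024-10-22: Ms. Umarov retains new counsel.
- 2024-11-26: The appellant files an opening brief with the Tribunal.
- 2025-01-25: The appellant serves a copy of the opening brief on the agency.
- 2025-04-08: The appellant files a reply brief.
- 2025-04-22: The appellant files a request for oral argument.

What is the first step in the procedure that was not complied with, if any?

Step 1: 20 days after 2024-07-12 (when the determination is issued) is 2024-08-01; done 2024-07-31 — timely.
Step 2: the window is 17–59 days after 2024-08-24 (end of the 24-day comment period, which began when the notice of appeal is served on 2024-07-31), so 2024-09-10 through 2024-10-22; 2024-09-12 falls inside that range.
Step 3: 7 days after 2024-09-12 (when the filing fee is paid) is 2024-09-19; completed 2024-09-18, before the deadline.
Step 4: the window is 12–128 days after 2024-07-12 (when the determination is issued), so 2024-07-24 through 2024-11-17; done 2024-11-26 — 9 days after the window closed.

Step 4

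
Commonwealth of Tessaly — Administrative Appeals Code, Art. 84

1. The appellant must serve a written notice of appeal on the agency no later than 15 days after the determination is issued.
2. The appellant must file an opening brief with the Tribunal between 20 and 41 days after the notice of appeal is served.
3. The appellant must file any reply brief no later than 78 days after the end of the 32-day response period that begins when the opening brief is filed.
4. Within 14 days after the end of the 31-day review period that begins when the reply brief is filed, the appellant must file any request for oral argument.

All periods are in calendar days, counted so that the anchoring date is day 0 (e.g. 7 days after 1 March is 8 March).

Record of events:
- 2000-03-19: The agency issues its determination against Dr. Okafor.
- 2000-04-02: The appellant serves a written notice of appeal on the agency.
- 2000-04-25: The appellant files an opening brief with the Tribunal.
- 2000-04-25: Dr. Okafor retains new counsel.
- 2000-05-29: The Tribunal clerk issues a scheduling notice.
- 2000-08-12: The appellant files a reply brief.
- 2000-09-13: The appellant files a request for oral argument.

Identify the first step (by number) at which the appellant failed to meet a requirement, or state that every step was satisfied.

None — every step was satisfied

(1) due by 2000-03-19 + 15 days = 2000-04-03; completed 2000-04-02, before the deadline.
(2) the permitted window runs from 2000-04-02 + 20 = 2000-04-22 to 2000-04-02 + 41 = 2000-05-13; done 2000-04-25 — within the window.
(3) due by 2000-05-27 + 78 days = 2000-08-13; completed 2000-08-12, before the deadline.
(4) due by 2000-09-12 + 14 days = 2000-09-26; done 2000-09-13 — timely.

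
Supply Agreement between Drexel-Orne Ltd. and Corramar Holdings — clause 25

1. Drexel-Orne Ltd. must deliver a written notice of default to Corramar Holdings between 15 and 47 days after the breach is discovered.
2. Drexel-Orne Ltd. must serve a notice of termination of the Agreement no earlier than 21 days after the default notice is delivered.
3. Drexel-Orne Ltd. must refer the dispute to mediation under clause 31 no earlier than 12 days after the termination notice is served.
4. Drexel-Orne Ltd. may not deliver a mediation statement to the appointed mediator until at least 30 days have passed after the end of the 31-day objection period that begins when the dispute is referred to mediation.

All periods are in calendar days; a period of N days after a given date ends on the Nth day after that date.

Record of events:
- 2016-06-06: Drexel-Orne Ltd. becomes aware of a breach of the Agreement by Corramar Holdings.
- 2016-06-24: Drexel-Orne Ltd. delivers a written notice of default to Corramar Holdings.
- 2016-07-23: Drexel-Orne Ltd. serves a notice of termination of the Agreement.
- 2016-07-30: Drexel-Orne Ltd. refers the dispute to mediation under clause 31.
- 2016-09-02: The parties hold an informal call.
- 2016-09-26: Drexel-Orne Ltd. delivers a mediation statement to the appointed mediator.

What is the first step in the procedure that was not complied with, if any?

Step 3

(1) the permitted window runs from 2016-06-06 + 15 = 2016-06-21 to 2016-06-06 + 47 = 2016-07-23; done 2016-06-24, which is between those dates.
(2) permitted from 2016-06-24 + 21 days = 2016-07-15 onward; done 2016-07-23 — permitted.
(3) permitted from 2016-07-23 + 12 days = 2016-08-04 onward; 2016-07-30 is 5 days before the earliest permitted date.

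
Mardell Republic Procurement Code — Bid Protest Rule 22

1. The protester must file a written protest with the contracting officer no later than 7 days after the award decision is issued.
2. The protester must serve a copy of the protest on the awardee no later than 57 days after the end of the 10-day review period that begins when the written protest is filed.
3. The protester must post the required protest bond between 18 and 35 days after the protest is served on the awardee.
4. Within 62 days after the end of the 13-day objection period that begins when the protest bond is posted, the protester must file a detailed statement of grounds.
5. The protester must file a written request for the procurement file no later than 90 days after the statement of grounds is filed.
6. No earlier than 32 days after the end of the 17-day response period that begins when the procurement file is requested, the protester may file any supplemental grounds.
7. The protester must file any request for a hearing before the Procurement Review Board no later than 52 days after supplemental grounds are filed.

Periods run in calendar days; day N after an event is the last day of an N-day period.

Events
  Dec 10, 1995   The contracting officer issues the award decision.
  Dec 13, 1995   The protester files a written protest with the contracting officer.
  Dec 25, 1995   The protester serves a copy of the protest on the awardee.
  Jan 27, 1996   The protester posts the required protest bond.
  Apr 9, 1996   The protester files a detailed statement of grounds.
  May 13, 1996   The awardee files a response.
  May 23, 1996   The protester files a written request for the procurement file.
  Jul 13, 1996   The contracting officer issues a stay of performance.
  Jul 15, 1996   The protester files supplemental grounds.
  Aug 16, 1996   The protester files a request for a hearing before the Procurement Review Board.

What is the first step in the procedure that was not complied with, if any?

Step 1 — counting 7 days from Dec 10, 1995 (when the award decision is issued) gives a deadline of Dec 17, 1995; done Dec 13, 1995 — timely.
Step 2 — counting 57 days from Dec 23, 1995 (end of the 10-day review period, which began when the written protest is filed on Dec 13, 1995) gives a deadline of Feb 18, 1996; Dec 25, 1995 is within that limit.
Step 3 — 18 and 35 days from Dec 25, 1995 (when the protest is served on the awardee) are Jan 12, 1996 and Jan 29, 1996 respectively; done Jan 27, 1996, which is between those dates.
Step 4 — counting 62 days from Feb 9, 1996 (end of the 13-day objection period, which began when the protest bond is posted on Jan 27, 1996) gives a deadline of Apr 11, 1996; done Apr 9, 1996 — timely.
Step 5 — counting 90 days from Apr 9, 1996 (when the statement of grounds is filed) gives a deadline of Jul 8, 1996; done May 23, 1996 — timely.
Step 6 — must wait 32 days from Jun 9, 1996 (end of the 17-day response period, which began when the procurement file is requested on May 23, 1996), so not before Jul 11, 1996; Jul 15, 1996 is on or after that date.
Step 7 — counting 52 days from Jul 15, 1996 (when supplemental grounds are filed) gives a deadline of Sep 5, 1996; completed Aug 16, 1996, before the deadline.

None — every step was satisfied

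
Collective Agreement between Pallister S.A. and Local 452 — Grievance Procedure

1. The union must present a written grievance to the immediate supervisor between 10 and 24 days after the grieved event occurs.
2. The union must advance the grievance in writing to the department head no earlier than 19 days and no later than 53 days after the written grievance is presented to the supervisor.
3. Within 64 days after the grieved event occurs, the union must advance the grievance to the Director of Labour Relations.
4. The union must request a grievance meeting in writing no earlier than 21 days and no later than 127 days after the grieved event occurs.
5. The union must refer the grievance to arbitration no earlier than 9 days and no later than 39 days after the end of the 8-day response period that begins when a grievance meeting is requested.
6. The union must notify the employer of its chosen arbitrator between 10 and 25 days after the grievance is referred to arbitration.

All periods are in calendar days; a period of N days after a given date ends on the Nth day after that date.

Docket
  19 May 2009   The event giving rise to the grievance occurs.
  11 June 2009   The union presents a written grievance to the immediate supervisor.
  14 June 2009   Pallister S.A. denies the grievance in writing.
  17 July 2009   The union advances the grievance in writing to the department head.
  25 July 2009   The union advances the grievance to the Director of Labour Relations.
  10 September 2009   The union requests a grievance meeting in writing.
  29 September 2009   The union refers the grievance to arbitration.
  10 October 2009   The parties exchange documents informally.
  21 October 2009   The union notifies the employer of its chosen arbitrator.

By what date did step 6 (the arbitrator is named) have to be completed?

24 October 2009

Step 6 runs from 29 September 2009, when the grievance is referred to arbitration. The window is 10–25 days after 29 September 2009; it closes on 24 October 2009.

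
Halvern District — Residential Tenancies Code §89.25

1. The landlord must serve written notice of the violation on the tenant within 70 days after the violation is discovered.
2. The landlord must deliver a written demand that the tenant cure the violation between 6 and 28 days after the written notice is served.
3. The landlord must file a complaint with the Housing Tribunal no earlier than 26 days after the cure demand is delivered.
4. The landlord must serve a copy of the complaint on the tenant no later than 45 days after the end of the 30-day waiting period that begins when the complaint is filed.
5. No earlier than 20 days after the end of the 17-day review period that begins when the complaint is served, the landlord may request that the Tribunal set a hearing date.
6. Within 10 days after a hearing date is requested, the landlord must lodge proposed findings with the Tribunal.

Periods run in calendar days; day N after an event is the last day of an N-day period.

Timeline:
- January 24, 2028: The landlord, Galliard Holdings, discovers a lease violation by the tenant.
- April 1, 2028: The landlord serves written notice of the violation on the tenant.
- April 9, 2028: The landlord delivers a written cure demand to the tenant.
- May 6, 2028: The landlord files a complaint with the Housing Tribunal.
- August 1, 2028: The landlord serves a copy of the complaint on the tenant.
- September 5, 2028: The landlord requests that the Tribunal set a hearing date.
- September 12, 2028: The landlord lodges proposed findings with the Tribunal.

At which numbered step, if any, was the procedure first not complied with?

Step 4

Step 1: 70 days after January 24, 2028 (when the violation is discovered) is April 3, 2028; April 1, 2028 is within that limit.
Step 2: the window is 6–28 days after April 1, 2028 (when the written notice is served), so April 7, 2028 through April 29, 2028; done April 9, 2028 — within the window.
Step 3: the earliest permitted date is 26 days after April 9, 2028 (when the cure demand is delivered), i.e. May 5, 2028; done May 6, 2028, after the minimum wait.
Step 4: 45 days after June 5, 2028 (end of the 30-day waiting period, which began when the complaint is filed on May 6, 2028) is July 20, 2028; August 1, 2028 misses that deadline by 12 days.
Later steps need not be reached.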